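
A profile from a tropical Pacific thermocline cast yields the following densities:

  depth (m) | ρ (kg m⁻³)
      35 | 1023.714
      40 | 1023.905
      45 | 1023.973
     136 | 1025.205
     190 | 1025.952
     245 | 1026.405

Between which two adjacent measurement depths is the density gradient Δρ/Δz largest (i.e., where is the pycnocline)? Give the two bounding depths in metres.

35–40 m

Compute the density gradient over each adjacent pair:
  35–40 m: Δρ/Δz = 0.191/5 = 0.038 kg m⁻⁴
  40–45 m: Δρ/Δz = 0.068/5 = 0.014 kg m⁻⁴
  45–136 m: Δρ/Δz = 1.232/91 = 0.014 kg m⁻⁴
  136–190 m: Δρ/Δz = 0.747/54 = 0.014 kg m⁻⁴
  190–245 m: Δρ/Δz = 0.453/55 = 8.2 × 10⁻³ kg m⁻⁴
The largest gradient is in the 35–40 m interval — the pycnocline.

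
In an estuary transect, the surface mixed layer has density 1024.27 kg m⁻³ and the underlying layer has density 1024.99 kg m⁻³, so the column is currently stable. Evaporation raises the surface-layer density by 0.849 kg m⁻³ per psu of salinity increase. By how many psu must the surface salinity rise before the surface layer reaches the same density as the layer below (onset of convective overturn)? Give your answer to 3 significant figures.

Density deficit of the surface layer: 1024.99 − 1024.27 = 0.72 kg m⁻³.
Required change = 0.72 / 0.849 = 0.848 psu.

0.848 psu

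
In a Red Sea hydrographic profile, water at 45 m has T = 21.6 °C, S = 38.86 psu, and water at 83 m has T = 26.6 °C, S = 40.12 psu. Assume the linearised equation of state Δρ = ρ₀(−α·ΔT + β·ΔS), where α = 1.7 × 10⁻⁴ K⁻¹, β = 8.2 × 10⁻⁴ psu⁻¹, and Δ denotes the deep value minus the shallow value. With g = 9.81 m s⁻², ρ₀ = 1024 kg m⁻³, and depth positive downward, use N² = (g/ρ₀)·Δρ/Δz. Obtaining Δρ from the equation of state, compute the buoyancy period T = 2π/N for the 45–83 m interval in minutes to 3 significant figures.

15.2 min

ΔT = +5.0 K, ΔS = +1.26 psu (deep − shallow).
Δρ/ρ₀ = −αΔT + βΔS = -8.50 × 10⁻⁴ + 1.0332 × 10⁻³ = 1.832 × 10⁻⁴, so Δρ ≈ 0.1876 kg m⁻³.
N² = (g/ρ₀)·Δρ/Δz = g·(Δρ/ρ₀)/Δz = 9.81 × 1.832 × 10⁻⁴ / 38 = 4.7295 × 10⁻⁵ s⁻².
N = √(4.7295 × 10⁻⁵) = 6.8771 × 10⁻³ rad s⁻¹ → T = 2π/N = 913.64 s = 15.227 min ≈ 15.2 min.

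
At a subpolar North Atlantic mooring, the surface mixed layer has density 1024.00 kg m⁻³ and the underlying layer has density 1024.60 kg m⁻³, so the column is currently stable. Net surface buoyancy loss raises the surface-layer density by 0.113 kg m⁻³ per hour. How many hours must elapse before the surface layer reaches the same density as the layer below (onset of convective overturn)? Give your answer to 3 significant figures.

5.31 hours

Density deficit of the surface layer: 1024.60 − 1024.00 = 0.6 kg m⁻³.
Required change = 0.6 / 0.113 = 5.31 hours.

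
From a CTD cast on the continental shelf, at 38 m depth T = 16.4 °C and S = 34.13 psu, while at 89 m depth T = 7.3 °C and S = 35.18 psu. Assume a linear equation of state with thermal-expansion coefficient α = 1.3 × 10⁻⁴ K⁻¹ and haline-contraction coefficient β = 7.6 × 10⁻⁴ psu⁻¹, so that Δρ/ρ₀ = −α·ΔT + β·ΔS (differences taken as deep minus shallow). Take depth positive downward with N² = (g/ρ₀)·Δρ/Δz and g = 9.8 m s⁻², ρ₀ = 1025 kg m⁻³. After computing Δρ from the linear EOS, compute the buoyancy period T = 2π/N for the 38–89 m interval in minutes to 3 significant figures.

ΔT = -9.1 K, ΔS = +1.05 psu (deep − shallow).
Δρ/ρ₀ = −αΔT + βΔS = 1.183 × 10⁻³ + 7.98 × 10⁻⁴ = 1.981 × 10⁻³, so Δρ ≈ 2.031 kg m⁻³.
N² = (g/ρ₀)·Δρ/Δz = g·(Δρ/ρ₀)/Δz = 9.8 × 1.981 × 10⁻³ / 51 = 3.8066 × 10⁻⁴ s⁻².
N = √(3.8066 × 10⁻⁴) = 0.019511 rad s⁻¹ → T = 2π/N = 322.03 s = 5.3672 min ≈ 5.37 min.

5.37 min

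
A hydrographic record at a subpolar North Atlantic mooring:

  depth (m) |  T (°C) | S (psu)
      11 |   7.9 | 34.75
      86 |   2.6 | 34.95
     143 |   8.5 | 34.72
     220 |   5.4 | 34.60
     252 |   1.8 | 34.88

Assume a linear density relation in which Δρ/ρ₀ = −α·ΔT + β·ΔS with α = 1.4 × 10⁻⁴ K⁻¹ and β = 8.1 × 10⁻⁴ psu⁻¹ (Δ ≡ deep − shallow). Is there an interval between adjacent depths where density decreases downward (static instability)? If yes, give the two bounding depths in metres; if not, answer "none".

Evaluate Δρ/ρ₀ = −αΔT + βΔS across each adjacent pair:
  11–86 m: −αΔT+βΔS = −(1.4 × 10⁻⁴)(-5.3)+(8.1 × 10⁻⁴)(+0.20) = 9.0 × 10⁻⁴ → stable
  86–143 m: −αΔT+βΔS = −(1.4 × 10⁻⁴)(+5.9)+(8.1 × 10⁻⁴)(-0.23) = -1.0 × 10⁻³ → UNSTABLE
  143–220 m: −αΔT+βΔS = −(1.4 × 10⁻⁴)(-3.1)+(8.1 × 10⁻⁴)(-0.12) = 3.4 × 10⁻⁴ → stable
  220–252 m: −αΔT+βΔS = −(1.4 × 10⁻⁴)(-3.6)+(8.1 × 10⁻⁴)(+0.28) = 7.3 × 10⁻⁴ → stable
The 86–143 m interval has Δρ < 0: lighter water underlies denser water.

86–143 m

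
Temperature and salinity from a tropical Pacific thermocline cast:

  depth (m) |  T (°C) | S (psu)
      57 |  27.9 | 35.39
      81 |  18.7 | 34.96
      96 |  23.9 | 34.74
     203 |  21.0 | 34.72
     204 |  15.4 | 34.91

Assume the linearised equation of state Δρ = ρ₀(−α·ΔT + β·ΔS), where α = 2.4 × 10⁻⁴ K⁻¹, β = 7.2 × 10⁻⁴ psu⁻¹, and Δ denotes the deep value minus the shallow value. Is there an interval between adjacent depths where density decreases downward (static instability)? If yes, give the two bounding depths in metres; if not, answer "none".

81–96 m

Evaluate Δρ/ρ₀ = −αΔT + βΔS across each adjacent pair:
  57–81 m: −αΔT+βΔS = −(2.4 × 10⁻⁴)(-9.2)+(7.2 × 10⁻⁴)(-0.43) = 1.9 × 10⁻³ → stable
  81–96 m: −αΔT+βΔS = −(2.4 × 10⁻⁴)(+5.2)+(7.2 × 10⁻⁴)(-0.22) = -1.4 × 10⁻³ → UNSTABLE
  96–203 m: −αΔT+βΔS = −(2.4 × 10⁻⁴)(-2.9)+(7.2 × 10⁻⁴)(-0.02) = 6.8 × 10⁻⁴ → stable
  203–204 m: −αΔT+βΔS = −(2.4 × 10⁻⁴)(-5.6)+(7.2 × 10⁻⁴)(+0.19) = 1.5 × 10⁻³ → stable
The 81–96 m interval has Δρ < 0: lighter water underlies denser water.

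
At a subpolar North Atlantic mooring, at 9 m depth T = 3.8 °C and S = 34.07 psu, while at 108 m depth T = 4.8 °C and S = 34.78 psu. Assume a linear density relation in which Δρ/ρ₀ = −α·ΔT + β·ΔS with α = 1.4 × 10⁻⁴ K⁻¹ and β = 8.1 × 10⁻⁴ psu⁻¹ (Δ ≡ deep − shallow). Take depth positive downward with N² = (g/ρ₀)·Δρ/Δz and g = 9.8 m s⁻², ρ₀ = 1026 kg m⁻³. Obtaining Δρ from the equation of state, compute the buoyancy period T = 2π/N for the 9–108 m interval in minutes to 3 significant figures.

ΔT = +1.0 K, ΔS = +0.71 psu (deep − shallow).
Δρ/ρ₀ = −αΔT + βΔS = -1.40 × 10⁻⁴ + 5.751 × 10⁻⁴ = 4.351 × 10⁻⁴, so Δρ ≈ 0.4464 kg m⁻³.
N² = (g/ρ₀)·Δρ/Δz = g·(Δρ/ρ₀)/Δz = 9.8 × 4.351 × 10⁻⁴ / 99 = 4.3071 × 10⁻⁵ s⁻².
N = √(4.3071 × 10⁻⁵) = 6.5628 × 10⁻³ rad s⁻¹ → T = 2π/N = 957.39 s = 15.957 min ≈ 16.0 min.

16.0 min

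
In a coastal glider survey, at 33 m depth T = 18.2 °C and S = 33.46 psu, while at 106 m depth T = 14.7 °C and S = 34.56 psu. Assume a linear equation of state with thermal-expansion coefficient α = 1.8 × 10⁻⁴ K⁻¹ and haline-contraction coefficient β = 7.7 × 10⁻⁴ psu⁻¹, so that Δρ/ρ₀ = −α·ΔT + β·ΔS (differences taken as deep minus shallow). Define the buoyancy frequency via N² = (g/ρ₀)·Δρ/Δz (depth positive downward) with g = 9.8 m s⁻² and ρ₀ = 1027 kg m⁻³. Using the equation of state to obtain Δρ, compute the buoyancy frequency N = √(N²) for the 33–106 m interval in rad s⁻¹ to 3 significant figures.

0.0141 rad s⁻¹

ΔT = -3.5 K, ΔS = +1.10 psu (deep − shallow).
Δρ/ρ₀ = −αΔT + βΔS = 6.30 × 10⁻⁴ + 8.47 × 10⁻⁴ = 1.477 × 10⁻³, so Δρ ≈ 1.517 kg m⁻³.
N² = (g/ρ₀)·Δρ/Δz = g·(Δρ/ρ₀)/Δz = 9.8 × 1.477 × 10⁻³ / 73 = 1.9828 × 10⁻⁴ s⁻².
N = √(1.9828 × 10⁻⁴) = 0.014081 rad s⁻¹ ≈ 0.0141 rad s⁻¹.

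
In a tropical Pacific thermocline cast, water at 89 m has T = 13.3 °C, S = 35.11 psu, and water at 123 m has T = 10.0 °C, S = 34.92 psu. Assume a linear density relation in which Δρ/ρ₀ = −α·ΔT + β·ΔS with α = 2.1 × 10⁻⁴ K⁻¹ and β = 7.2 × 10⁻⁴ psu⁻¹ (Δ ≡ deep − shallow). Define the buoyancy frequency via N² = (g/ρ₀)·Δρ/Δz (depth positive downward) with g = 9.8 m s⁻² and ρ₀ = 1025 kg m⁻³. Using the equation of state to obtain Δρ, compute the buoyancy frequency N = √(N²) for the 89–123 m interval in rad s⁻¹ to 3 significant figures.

ΔT = -3.3 K, ΔS = -0.19 psu (deep − shallow).
Δρ/ρ₀ = −αΔT + βΔS = 6.93 × 10⁻⁴ − 1.368 × 10⁻⁴ = 5.562 × 10⁻⁴, so Δρ ≈ 0.5701 kg m⁻³.
N² = (g/ρ₀)·Δρ/Δz = g·(Δρ/ρ₀)/Δz = 9.8 × 5.562 × 10⁻⁴ / 34 = 1.6032 × 10⁻⁴ s⁻².
N = √(1.6032 × 10⁻⁴) = 0.012662 rad s⁻¹ ≈ 0.0127 rad s⁻¹.

0.0127 rad s⁻¹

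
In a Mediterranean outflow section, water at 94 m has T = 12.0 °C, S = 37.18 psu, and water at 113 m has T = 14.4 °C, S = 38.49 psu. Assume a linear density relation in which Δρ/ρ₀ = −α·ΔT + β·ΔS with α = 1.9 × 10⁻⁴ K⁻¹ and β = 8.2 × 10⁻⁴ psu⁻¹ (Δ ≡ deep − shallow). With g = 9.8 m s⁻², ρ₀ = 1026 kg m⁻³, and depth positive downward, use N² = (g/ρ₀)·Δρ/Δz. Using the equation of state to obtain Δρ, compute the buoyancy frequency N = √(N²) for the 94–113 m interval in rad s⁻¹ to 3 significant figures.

ΔT = +2.4 K, ΔS = +1.31 psu (deep − shallow).
Δρ/ρ₀ = −αΔT + βΔS = -4.56 × 10⁻⁴ + 1.0742 × 10⁻³ = 6.182 × 10⁻⁴, so Δρ ≈ 0.6343 kg m⁻³.
N² = (g/ρ₀)·Δρ/Δz = g·(Δρ/ρ₀)/Δz = 9.8 × 6.182 × 10⁻⁴ / 19 = 3.1886 × 10⁻⁴ s⁻².
N = √(3.1886 × 10⁻⁴) = 0.017857 rad s⁻¹ ≈ 0.0179 rad s⁻¹.

0.0179 rad s⁻¹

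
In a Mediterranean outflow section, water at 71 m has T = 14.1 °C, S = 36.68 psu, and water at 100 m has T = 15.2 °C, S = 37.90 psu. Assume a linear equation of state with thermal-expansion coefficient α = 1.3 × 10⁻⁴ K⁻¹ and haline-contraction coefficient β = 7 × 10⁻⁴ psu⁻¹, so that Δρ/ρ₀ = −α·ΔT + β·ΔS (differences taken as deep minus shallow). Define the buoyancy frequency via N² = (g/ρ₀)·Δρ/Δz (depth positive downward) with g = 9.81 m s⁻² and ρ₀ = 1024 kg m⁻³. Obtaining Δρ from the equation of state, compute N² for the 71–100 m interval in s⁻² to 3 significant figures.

2.41 × 10⁻⁴ s⁻²

ΔT = +1.1 K, ΔS = +1.22 psu (deep − shallow).
Δρ/ρ₀ = −αΔT + βΔS = -1.43 × 10⁻⁴ + 8.54 × 10⁻⁴ = 7.11 × 10⁻⁴, so Δρ ≈ 0.7281 kg m⁻³.
N² = (g/ρ₀)·Δρ/Δz = g·(Δρ/ρ₀)/Δz = 9.81 × 7.11 × 10⁻⁴ / 29 = 2.4051 × 10⁻⁴ s⁻² ≈ 2.41 × 10⁻⁴ s⁻².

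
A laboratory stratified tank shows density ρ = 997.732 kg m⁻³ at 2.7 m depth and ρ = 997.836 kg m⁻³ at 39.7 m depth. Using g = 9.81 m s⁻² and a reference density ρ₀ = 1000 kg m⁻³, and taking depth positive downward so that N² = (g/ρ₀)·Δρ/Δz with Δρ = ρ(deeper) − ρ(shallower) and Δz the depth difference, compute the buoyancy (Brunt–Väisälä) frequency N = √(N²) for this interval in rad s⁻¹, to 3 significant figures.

5.25 × 10⁻³ rad s⁻¹

Δρ = 997.836 − 997.732 = 0.104 kg m⁻³ over Δz = 39.7 − 2.7 = 37 m.
N² = (9.81/1000) × (0.104/37) = 2.7574 × 10⁻⁵ s⁻².
N = √(2.7574 × 10⁻⁵) = 5.2511 × 10⁻³ rad s⁻¹ ≈ 5.25 × 10⁻³ rad s⁻¹.
Since Δρ > 0 the layer is stably stratified.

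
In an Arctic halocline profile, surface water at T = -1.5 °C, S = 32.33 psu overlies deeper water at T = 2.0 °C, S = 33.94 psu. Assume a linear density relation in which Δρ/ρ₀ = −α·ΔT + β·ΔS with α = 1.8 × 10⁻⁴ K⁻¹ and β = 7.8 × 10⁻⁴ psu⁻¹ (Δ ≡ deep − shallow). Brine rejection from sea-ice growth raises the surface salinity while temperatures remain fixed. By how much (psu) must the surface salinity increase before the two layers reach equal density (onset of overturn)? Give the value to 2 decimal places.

0.80 psu

Neutral buoyancy requires −α(T_deep − T_surf) + β(S_deep − S_surf′) = 0.
S_surf′ = S_deep − (α/β)·ΔT = 33.94 − (1.8 × 10⁻⁴/7.8 × 10⁻⁴)·(+3.5) = 33.1323 psu.
Increase required: 33.1323 − 32.33 = 0.8023 psu.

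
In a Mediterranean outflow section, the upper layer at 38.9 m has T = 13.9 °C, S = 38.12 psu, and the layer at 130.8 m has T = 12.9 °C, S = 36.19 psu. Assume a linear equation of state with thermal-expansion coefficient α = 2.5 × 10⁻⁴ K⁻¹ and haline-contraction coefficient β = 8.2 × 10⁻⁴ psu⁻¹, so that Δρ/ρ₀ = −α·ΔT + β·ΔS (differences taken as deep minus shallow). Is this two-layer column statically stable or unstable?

ΔT = 12.9 − 13.9 = -1.0 K and ΔS = 36.19 − 38.12 = -1.93 psu (deep − shallow).
−αΔT = 2.50 × 10⁻⁴; βΔS = -1.5826 × 10⁻³; sum Δρ/ρ₀ = -1.3326 × 10⁻³.
Δρ/ρ₀ < 0, so Δρ < 0: deeper water is lighter → statically unstable; the column would overturn.

unstable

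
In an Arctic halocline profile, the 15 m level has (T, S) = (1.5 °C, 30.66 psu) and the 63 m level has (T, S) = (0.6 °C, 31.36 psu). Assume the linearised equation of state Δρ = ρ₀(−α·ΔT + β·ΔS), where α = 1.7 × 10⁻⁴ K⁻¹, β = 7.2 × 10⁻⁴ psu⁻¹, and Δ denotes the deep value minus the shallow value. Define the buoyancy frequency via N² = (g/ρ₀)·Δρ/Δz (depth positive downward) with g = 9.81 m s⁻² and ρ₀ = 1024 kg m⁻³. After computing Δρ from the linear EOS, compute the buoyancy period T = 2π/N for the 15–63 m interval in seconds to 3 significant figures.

ΔT = -0.9 K, ΔS = +0.70 psu (deep − shallow).
Δρ/ρ₀ = −αΔT + βΔS = 1.53 × 10⁻⁴ + 5.04 × 10⁻⁴ = 6.57 × 10⁻⁴, so Δρ ≈ 0.6728 kg m⁻³.
N² = (g/ρ₀)·Δρ/Δz = g·(Δρ/ρ₀)/Δz = 9.81 × 6.57 × 10⁻⁴ / 48 = 1.3427 × 10⁻⁴ s⁻².
N = √(1.3427 × 10⁻⁴) = 0.011587 rad s⁻¹ → T = 2π/N = 542.26 s ≈ 542 s.

542 s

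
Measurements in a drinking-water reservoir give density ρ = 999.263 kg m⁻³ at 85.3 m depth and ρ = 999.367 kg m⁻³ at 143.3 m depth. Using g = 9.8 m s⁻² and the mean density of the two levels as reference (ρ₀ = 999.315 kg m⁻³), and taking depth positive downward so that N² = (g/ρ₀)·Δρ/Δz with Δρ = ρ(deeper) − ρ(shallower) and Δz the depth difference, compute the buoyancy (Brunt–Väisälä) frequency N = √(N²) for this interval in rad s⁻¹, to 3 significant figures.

Δρ = 999.367 − 999.263 = 0.104 kg m⁻³ over Δz = 143.3 − 85.3 = 58 m.
N² = (9.8/999.315) × (0.104/58) = 1.7584 × 10⁻⁵ s⁻².
N = √(1.7584 × 10⁻⁵) = 4.1933 × 10⁻³ rad s⁻¹ ≈ 4.19 × 10⁻³ rad s⁻¹.

4.19 × 10⁻³ rad s⁻¹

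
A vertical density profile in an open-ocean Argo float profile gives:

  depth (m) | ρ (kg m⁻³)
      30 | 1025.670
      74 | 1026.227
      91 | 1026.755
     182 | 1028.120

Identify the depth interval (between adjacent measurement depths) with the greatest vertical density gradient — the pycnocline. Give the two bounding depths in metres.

74–91 m

Compute the density gradient over each adjacent pair:
  30–74 m: Δρ/Δz = 0.557/44 = 0.013 kg m⁻⁴
  74–91 m: Δρ/Δz = 0.528/17 = 0.031 kg m⁻⁴
  91–182 m: Δρ/Δz = 1.365/91 = 0.015 kg m⁻⁴
The largest gradient is in the 74–91 m interval — the pycnocline.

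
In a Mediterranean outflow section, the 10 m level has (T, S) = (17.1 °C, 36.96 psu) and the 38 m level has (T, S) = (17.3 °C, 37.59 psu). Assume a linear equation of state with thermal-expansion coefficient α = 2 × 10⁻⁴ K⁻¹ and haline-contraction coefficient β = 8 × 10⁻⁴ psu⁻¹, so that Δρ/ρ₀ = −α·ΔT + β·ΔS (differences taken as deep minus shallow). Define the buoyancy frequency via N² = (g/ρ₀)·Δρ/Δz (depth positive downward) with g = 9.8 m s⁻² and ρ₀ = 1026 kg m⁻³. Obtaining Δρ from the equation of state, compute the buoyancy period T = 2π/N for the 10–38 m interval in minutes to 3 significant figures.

8.22 min

ΔT = +0.2 K, ΔS = +0.63 psu (deep − shallow).
Δρ/ρ₀ = −αΔT + βΔS = -4.00 × 10⁻⁵ + 5.04 × 10⁻⁴ = 4.64 × 10⁻⁴, so Δρ ≈ 0.4761 kg m⁻³.
N² = (g/ρ₀)·Δρ/Δz = g·(Δρ/ρ₀)/Δz = 9.8 × 4.64 × 10⁻⁴ / 28 = 1.6240 × 10⁻⁴ s⁻².
N = √(1.6240 × 10⁻⁴) = 0.012744 rad s⁻¹ → T = 2π/N = 493.03 s = 8.2172 min ≈ 8.22 min.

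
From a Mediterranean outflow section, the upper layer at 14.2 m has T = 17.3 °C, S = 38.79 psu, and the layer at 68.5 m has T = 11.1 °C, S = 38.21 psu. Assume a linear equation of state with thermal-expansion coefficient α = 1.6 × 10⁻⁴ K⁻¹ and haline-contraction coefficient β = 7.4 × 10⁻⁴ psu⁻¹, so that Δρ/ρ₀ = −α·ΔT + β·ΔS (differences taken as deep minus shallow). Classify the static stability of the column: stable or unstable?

ΔT = 11.1 − 17.3 = -6.2 K and ΔS = 38.21 − 38.79 = -0.58 psu (deep − shallow).
−αΔT = 9.92 × 10⁻⁴; βΔS = -4.292 × 10⁻⁴; sum Δρ/ρ₀ = 5.628 × 10⁻⁴.
Δρ/ρ₀ > 0, so Δρ > 0: deeper water is denser → statically stable.

stable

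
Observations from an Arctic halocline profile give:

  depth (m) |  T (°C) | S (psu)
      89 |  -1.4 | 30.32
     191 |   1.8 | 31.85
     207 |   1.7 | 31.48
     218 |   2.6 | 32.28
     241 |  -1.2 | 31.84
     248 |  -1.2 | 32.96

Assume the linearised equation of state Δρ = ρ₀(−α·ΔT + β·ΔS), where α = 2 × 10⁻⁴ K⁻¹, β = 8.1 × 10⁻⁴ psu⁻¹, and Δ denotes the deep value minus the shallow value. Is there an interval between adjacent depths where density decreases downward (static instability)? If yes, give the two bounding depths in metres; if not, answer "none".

191–207 m

Evaluate Δρ/ρ₀ = −αΔT + βΔS across each adjacent pair:
  89–191 m: −αΔT+βΔS = −(2 × 10⁻⁴)(+3.2)+(8.1 × 10⁻⁴)(+1.53) = 6.0 × 10⁻⁴ → stable
  191–207 m: −αΔT+βΔS = −(2 × 10⁻⁴)(-0.1)+(8.1 × 10⁻⁴)(-0.37) = -2.8 × 10⁻⁴ → UNSTABLE
  207–218 m: −αΔT+βΔS = −(2 × 10⁻⁴)(+0.9)+(8.1 × 10⁻⁴)(+0.80) = 4.7 × 10⁻⁴ → stable
  218–241 m: −αΔT+βΔS = −(2 × 10⁻⁴)(-3.8)+(8.1 × 10⁻⁴)(-0.44) = 4.0 × 10⁻⁴ → stable
  241–248 m: −αΔT+βΔS = −(2 × 10⁻⁴)(+0.0)+(8.1 × 10⁻⁴)(+1.12) = 9.1 × 10⁻⁴ → stable
The 191–207 m interval has Δρ < 0: lighter water underlies denser water.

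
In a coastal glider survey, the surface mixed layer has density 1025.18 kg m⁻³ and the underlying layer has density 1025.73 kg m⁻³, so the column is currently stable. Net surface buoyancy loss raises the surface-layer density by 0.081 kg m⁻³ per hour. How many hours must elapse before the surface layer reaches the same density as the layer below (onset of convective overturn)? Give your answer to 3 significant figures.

Density deficit of the surface layer: 1025.73 − 1025.18 = 0.55 kg m⁻³.
Required change = 0.55 / 0.081 = 6.79 hours.

6.79 hours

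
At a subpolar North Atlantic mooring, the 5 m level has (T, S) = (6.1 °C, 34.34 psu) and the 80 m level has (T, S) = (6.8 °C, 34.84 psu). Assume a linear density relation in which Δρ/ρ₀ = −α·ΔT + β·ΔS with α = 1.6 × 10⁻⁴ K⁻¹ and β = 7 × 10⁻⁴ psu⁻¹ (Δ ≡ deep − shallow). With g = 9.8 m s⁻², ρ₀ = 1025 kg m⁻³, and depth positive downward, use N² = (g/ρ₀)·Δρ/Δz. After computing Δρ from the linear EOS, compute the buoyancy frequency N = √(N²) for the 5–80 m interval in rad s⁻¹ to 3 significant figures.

ΔT = +0.7 K, ΔS = +0.50 psu (deep − shallow).
Δρ/ρ₀ = −αΔT + βΔS = -1.12 × 10⁻⁴ + 3.50 × 10⁻⁴ = 2.38 × 10⁻⁴, so Δρ ≈ 0.2439 kg m⁻³.
N² = (g/ρ₀)·Δρ/Δz = g·(Δρ/ρ₀)/Δz = 9.8 × 2.38 × 10⁻⁴ / 75 = 3.1099 × 10⁻⁵ s⁻².
N = √(3.1099 × 10⁻⁵) = 5.5766 × 10⁻³ rad s⁻¹ ≈ 5.58 × 10⁻³ rad s⁻¹.

5.58 × 10⁻³ rad s⁻¹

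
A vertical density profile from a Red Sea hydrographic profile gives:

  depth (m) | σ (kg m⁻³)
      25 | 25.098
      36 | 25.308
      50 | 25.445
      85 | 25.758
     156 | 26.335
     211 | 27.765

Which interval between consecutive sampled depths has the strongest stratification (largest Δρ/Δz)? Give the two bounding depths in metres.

156–211 m

Compute the density gradient over each adjacent pair:
  25–36 m: Δρ/Δz = 0.210/11 = 0.019 kg m⁻⁴
  36–50 m: Δρ/Δz = 0.137/14 = 9.8 × 10⁻³ kg m⁻⁴
  50–85 m: Δρ/Δz = 0.313/35 = 8.9 × 10⁻³ kg m⁻⁴
  85–156 m: Δρ/Δz = 0.577/71 = 8.1 × 10⁻³ kg m⁻⁴
  156–211 m: Δρ/Δz = 1.430/55 = 0.026 kg m⁻⁴
The largest gradient is in the 156–211 m interval — the pycnocline.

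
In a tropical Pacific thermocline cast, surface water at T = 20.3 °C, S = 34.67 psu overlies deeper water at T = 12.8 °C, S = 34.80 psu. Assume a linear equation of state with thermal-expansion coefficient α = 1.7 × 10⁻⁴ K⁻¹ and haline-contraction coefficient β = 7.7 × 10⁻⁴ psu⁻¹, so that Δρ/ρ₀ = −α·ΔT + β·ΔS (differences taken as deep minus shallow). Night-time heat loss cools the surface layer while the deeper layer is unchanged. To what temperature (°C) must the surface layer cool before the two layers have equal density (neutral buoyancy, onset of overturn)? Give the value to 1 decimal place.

12.2 °C

Neutral buoyancy requires Δρ = 0, i.e. −α(T_deep − T_surf′) + β(S_deep − S_surf) = 0.
T_surf′ = T_deep − (β/α)·ΔS = 12.8 − (7.7 × 10⁻⁴/1.7 × 10⁻⁴)·(+0.13) = 12.211 °C.
Cooling required: 20.3 − (12.211) = 8.089 °C.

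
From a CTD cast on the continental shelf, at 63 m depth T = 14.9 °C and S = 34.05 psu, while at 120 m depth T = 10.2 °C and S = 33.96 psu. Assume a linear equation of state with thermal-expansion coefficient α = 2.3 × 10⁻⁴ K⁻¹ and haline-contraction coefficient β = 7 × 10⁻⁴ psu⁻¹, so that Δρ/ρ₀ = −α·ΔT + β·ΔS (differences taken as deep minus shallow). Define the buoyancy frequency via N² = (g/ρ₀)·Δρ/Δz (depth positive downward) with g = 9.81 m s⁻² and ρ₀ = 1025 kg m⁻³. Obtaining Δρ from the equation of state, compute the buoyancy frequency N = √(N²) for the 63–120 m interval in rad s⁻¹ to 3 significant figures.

0.0132 rad s⁻¹

ΔT = -4.7 K, ΔS = -0.09 psu (deep − shallow).
Δρ/ρ₀ = −αΔT + βΔS = 1.081 × 10⁻³ − 6.30 × 10⁻⁵ = 1.018 × 10⁻³, so Δρ ≈ 1.043 kg m⁻³.
N² = (g/ρ₀)·Δρ/Δz = g·(Δρ/ρ₀)/Δz = 9.81 × 1.018 × 10⁻³ / 57 = 1.7520 × 10⁻⁴ s⁻².
N = √(1.7520 × 10⁻⁴) = 0.013236 rad s⁻¹ ≈ 0.0132 rad s⁻¹.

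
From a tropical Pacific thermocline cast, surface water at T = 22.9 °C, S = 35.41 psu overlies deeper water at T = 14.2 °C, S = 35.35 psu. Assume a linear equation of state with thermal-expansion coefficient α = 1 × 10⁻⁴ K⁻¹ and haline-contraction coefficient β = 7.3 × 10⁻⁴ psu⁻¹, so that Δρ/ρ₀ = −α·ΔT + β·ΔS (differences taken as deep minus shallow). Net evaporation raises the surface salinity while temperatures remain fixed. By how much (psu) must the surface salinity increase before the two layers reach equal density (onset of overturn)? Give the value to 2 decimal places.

Neutral buoyancy requires −α(T_deep − T_surf) + β(S_deep − S_surf′) = 0.
S_surf′ = S_deep − (α/β)·ΔT = 35.35 − (1 × 10⁻⁴/7.3 × 10⁻⁴)·(-8.7) = 36.5418 psu.
Increase required: 36.5418 − 35.41 = 1.1318 psu.

1.13 psu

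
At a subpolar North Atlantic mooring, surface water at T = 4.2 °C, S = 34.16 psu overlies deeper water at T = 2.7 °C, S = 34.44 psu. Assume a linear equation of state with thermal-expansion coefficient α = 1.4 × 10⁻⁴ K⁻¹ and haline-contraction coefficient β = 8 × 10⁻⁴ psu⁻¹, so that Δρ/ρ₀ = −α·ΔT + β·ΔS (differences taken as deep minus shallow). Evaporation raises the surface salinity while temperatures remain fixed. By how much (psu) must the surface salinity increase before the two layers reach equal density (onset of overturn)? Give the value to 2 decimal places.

Neutral buoyancy requires −α(T_deep − T_surf) + β(S_deep − S_surf′) = 0.
S_surf′ = S_deep − (α/β)·ΔT = 34.44 − (1.4 × 10⁻⁴/8 × 10⁻⁴)·(-1.5) = 34.7025 psu.
Increase required: 34.7025 − 34.16 = 0.5425 psu.

0.54 psu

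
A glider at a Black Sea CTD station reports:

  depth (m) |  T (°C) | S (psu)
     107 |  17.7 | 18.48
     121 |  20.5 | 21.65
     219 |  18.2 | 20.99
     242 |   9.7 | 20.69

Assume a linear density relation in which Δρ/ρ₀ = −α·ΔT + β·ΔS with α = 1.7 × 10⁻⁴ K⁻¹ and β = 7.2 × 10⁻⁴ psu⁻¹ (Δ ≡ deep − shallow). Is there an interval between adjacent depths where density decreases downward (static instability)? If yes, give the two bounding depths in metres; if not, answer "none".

Evaluate Δρ/ρ₀ = −αΔT + βΔS across each adjacent pair:
  107–121 m: −αΔT+βΔS = −(1.7 × 10⁻⁴)(+2.8)+(7.2 × 10⁻⁴)(+3.17) = 1.8 × 10⁻³ → stable
  121–219 m: −αΔT+βΔS = −(1.7 × 10⁻⁴)(-2.3)+(7.2 × 10⁻⁴)(-0.66) = -8.4 × 10⁻⁵ → UNSTABLE
  219–242 m: −αΔT+βΔS = −(1.7 × 10⁻⁴)(-8.5)+(7.2 × 10⁻⁴)(-0.30) = 1.2 × 10⁻³ → stable
The 121–219 m interval has Δρ < 0: lighter water underlies denser water.

121–219 m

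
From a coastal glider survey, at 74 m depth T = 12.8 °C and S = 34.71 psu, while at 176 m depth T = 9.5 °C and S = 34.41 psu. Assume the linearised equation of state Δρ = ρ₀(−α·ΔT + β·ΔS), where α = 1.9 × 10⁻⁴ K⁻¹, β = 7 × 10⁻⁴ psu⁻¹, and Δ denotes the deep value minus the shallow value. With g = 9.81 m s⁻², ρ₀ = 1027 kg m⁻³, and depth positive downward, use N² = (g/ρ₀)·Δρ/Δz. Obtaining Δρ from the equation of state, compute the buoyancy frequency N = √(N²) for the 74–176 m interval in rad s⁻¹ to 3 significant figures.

ΔT = -3.3 K, ΔS = -0.30 psu (deep − shallow).
Δρ/ρ₀ = −αΔT + βΔS = 6.27 × 10⁻⁴ − 2.10 × 10⁻⁴ = 4.17 × 10⁻⁴, so Δρ ≈ 0.4283 kg m⁻³.
N² = (g/ρ₀)·Δρ/Δz = g·(Δρ/ρ₀)/Δz = 9.81 × 4.17 × 10⁻⁴ / 102 = 4.0106 × 10⁻⁵ s⁻².
N = √(4.0106 × 10⁻⁵) = 6.3329 × 10⁻³ rad s⁻¹ ≈ 6.33 × 10⁻³ rad s⁻¹.

6.33 × 10⁻³ rad s⁻¹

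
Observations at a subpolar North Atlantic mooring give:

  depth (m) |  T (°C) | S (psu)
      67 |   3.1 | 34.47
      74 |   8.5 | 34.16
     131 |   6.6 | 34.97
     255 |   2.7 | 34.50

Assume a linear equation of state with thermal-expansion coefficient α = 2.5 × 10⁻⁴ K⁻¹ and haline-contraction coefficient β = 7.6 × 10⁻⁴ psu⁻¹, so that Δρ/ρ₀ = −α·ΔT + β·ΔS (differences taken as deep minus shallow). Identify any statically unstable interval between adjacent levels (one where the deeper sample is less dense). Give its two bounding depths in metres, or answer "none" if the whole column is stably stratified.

Evaluate Δρ/ρ₀ = −αΔT + βΔS across each adjacent pair:
  67–74 m: −αΔT+βΔS = −(2.5 × 10⁻⁴)(+5.4)+(7.6 × 10⁻⁴)(-0.31) = -1.6 × 10⁻³ → UNSTABLE
  74–131 m: −αΔT+βΔS = −(2.5 × 10⁻⁴)(-1.9)+(7.6 × 10⁻⁴)(+0.81) = 1.1 × 10⁻³ → stable
  131–255 m: −αΔT+βΔS = −(2.5 × 10⁻⁴)(-3.9)+(7.6 × 10⁻⁴)(-0.47) = 6.2 × 10⁻⁴ → stable
The 67–74 m interval has Δρ < 0: lighter water underlies denser water.

67–74 m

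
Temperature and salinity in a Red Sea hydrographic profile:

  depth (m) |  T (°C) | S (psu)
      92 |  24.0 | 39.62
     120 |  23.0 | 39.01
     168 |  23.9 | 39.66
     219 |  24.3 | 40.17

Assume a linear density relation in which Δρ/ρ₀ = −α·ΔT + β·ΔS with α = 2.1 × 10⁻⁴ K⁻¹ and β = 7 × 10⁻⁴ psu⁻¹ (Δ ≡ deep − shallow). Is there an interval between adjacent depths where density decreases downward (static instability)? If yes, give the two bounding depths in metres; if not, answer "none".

92–120 m

Evaluate Δρ/ρ₀ = −αΔT + βΔS across each adjacent pair:
  92–120 m: −αΔT+βΔS = −(2.1 × 10⁻⁴)(-1.0)+(7 × 10⁻⁴)(-0.61) = -2.2 × 10⁻⁴ → UNSTABLE
  120–168 m: −αΔT+βΔS = −(2.1 × 10⁻⁴)(+0.9)+(7 × 10⁻⁴)(+0.65) = 2.7 × 10⁻⁴ → stable
  168–219 m: −αΔT+βΔS = −(2.1 × 10⁻⁴)(+0.4)+(7 × 10⁻⁴)(+0.51) = 2.7 × 10⁻⁴ → stable
The 92–120 m interval has Δρ < 0: lighter water underlies denser water.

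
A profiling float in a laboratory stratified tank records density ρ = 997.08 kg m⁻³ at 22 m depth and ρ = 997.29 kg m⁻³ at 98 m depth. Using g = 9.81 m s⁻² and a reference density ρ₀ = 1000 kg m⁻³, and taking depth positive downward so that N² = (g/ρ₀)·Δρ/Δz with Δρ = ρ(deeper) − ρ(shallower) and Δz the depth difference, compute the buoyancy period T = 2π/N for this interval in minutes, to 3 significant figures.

20.1 min

Δρ = 997.29 − 997.08 = 0.21 kg m⁻³ over Δz = 98 − 22 = 76 m.
N² = (9.81/1000) × (0.21/76) = 2.7107 × 10⁻⁵ s⁻².
N = √(2.7107 × 10⁻⁵) = 5.2064 × 10⁻³ rad s⁻¹, so T = 2π/N = 1.2068 × 10³ s = 20.113 min ≈ 20.1 min.
A positive N² confirms static stability across the interval.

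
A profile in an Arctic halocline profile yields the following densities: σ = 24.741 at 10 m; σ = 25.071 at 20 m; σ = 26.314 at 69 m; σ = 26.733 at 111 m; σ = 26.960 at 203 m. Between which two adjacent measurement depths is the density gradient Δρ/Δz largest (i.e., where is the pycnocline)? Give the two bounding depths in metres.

10–20 m

Compute the density gradient over each adjacent pair:
  10–20 m: Δρ/Δz = 0.330/10 = 0.033 kg m⁻⁴
  20–69 m: Δρ/Δz = 1.243/49 = 0.025 kg m⁻⁴
  69–111 m: Δρ/Δz = 0.419/42 = 0.010 kg m⁻⁴
  111–203 m: Δρ/Δz = 0.227/92 = 2.5 × 10⁻³ kg m⁻⁴
The largest gradient is in the 10–20 m interval — the pycnocline.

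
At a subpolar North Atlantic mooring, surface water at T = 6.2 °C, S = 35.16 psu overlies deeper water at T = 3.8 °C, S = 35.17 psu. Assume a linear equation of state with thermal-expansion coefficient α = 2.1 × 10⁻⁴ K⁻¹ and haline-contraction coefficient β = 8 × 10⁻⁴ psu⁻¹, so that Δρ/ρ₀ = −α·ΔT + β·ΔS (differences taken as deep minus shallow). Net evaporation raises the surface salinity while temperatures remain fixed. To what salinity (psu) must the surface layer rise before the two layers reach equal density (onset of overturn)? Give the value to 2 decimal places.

Neutral buoyancy requires −α(T_deep − T_surf) + β(S_deep − S_surf′) = 0.
S_surf′ = S_deep − (α/β)·ΔT = 35.17 − (2.1 × 10⁻⁴/8 × 10⁻⁴)·(-2.4) = 35.8000 psu.
Increase required: 35.8000 − 35.16 = 0.6400 psu.

35.80 psu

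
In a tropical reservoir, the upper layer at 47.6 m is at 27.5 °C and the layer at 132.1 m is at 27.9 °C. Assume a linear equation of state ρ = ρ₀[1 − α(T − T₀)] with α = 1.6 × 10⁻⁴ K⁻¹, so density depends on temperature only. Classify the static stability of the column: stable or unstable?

unstable

ΔT = 27.9 − 27.5 = +0.4 K, so Δρ/ρ₀ = −αΔT = -6.40 × 10⁻⁵.
Δρ/ρ₀ < 0, so Δρ < 0: deeper water is lighter → statically unstable; the column would overturn.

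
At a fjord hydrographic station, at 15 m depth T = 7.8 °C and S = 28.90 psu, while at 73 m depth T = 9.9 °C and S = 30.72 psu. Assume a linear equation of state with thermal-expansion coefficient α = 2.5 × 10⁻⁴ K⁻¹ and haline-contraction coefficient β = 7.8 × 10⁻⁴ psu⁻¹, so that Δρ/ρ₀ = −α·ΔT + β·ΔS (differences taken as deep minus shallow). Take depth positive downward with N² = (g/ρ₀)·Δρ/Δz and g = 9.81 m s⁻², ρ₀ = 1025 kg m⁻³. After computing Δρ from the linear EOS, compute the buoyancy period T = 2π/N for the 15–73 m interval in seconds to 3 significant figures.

511 s

ΔT = +2.1 K, ΔS = +1.82 psu (deep − shallow).
Δρ/ρ₀ = −αΔT + βΔS = -5.25 × 10⁻⁴ + 1.4196 × 10⁻³ = 8.946 × 10⁻⁴, so Δρ ≈ 0.9170 kg m⁻³.
N² = (g/ρ₀)·Δρ/Δz = g·(Δρ/ρ₀)/Δz = 9.81 × 8.946 × 10⁻⁴ / 58 = 1.5131 × 10⁻⁴ s⁻².
N = √(1.5131 × 10⁻⁴) = 0.012301 rad s⁻¹ → T = 2π/N = 510.79 s ≈ 511 s.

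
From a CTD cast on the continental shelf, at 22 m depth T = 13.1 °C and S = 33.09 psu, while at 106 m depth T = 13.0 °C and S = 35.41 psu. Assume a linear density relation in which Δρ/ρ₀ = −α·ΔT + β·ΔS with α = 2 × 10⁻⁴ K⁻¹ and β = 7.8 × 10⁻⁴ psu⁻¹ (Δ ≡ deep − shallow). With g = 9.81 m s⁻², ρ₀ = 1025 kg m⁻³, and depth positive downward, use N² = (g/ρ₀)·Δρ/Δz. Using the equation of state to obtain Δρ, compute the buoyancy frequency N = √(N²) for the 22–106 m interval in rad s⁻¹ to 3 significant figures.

0.0146 rad s⁻¹

ΔT = -0.1 K, ΔS = +2.32 psu (deep − shallow).
Δρ/ρ₀ = −αΔT + βΔS = 2.00 × 10⁻⁵ + 1.8096 × 10⁻³ = 1.8296 × 10⁻³, so Δρ ≈ 1.875 kg m⁻³.
N² = (g/ρ₀)·Δρ/Δz = g·(Δρ/ρ₀)/Δz = 9.81 × 1.8296 × 10⁻³ / 84 = 2.1367 × 10⁻⁴ s⁻².
N = √(2.1367 × 10⁻⁴) = 0.014617 rad s⁻¹ ≈ 0.0146 rad s⁻¹.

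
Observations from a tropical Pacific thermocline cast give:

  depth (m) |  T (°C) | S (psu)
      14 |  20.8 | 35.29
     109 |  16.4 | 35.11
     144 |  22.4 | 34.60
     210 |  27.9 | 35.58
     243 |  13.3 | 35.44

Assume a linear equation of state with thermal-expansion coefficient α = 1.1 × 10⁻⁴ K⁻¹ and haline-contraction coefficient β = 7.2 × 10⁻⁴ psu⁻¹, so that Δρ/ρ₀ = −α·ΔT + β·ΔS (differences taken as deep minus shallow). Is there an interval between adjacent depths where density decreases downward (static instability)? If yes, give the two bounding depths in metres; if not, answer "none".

Evaluate Δρ/ρ₀ = −αΔT + βΔS across each adjacent pair:
  14–109 m: −αΔT+βΔS = −(1.1 × 10⁻⁴)(-4.4)+(7.2 × 10⁻⁴)(-0.18) = 3.5 × 10⁻⁴ → stable
  109–144 m: −αΔT+βΔS = −(1.1 × 10⁻⁴)(+6.0)+(7.2 × 10⁻⁴)(-0.51) = -1.0 × 10⁻³ → UNSTABLE
  144–210 m: −αΔT+βΔS = −(1.1 × 10⁻⁴)(+5.5)+(7.2 × 10⁻⁴)(+0.98) = 1.0 × 10⁻⁴ → stable
  210–243 m: −αΔT+βΔS = −(1.1 × 10⁻⁴)(-14.6)+(7.2 × 10⁻⁴)(-0.14) = 1.5 × 10⁻³ → stable
The 109–144 m interval has Δρ < 0: lighter water underlies denser water.

109–144 m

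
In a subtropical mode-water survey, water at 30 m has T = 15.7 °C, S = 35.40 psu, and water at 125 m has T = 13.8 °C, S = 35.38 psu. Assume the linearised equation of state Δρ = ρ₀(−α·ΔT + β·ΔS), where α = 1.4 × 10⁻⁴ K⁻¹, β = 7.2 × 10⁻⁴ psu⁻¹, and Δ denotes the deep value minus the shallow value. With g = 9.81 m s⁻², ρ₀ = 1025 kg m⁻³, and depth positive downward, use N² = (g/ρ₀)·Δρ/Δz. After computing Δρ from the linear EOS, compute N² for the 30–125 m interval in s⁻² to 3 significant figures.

ΔT = -1.9 K, ΔS = -0.02 psu (deep − shallow).
Δρ/ρ₀ = −αΔT + βΔS = 2.66 × 10⁻⁴ − 1.44 × 10⁻⁵ = 2.516 × 10⁻⁴, so Δρ ≈ 0.2579 kg m⁻³.
N² = (g/ρ₀)·Δρ/Δz = g·(Δρ/ρ₀)/Δz = 9.81 × 2.516 × 10⁻⁴ / 95 = 2.5981 × 10⁻⁵ s⁻² ≈ 2.60 × 10⁻⁵ s⁻².

2.60 × 10⁻⁵ s⁻²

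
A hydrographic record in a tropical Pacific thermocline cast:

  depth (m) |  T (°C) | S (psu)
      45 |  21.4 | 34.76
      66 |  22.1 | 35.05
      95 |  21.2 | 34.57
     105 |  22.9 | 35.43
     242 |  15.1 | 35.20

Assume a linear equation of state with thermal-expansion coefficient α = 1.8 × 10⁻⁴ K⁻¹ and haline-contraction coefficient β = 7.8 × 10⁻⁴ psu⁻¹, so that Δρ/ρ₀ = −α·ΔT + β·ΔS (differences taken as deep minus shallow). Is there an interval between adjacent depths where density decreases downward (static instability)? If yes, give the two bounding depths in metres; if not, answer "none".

Evaluate Δρ/ρ₀ = −αΔT + βΔS across each adjacent pair:
  45–66 m: −αΔT+βΔS = −(1.8 × 10⁻⁴)(+0.7)+(7.8 × 10⁻⁴)(+0.29) = 1.0 × 10⁻⁴ → stable
  66–95 m: −αΔT+βΔS = −(1.8 × 10⁻⁴)(-0.9)+(7.8 × 10⁻⁴)(-0.48) = -2.1 × 10⁻⁴ → UNSTABLE
  95–105 m: −αΔT+βΔS = −(1.8 × 10⁻⁴)(+1.7)+(7.8 × 10⁻⁴)(+0.86) = 3.6 × 10⁻⁴ → stable
  105–242 m: −αΔT+βΔS = −(1.8 × 10⁻⁴)(-7.8)+(7.8 × 10⁻⁴)(-0.23) = 1.2 × 10⁻³ → stable
The 66–95 m interval has Δρ < 0: lighter water underlies denser water.

66–95 m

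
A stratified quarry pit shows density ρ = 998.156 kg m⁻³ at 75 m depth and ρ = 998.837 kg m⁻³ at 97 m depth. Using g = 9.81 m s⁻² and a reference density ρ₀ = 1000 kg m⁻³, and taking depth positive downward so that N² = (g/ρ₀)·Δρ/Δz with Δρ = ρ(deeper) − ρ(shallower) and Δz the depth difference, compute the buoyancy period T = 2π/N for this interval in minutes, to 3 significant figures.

6.01 min

Δρ = 998.837 − 998.156 = 0.681 kg m⁻³ over Δz = 97 − 75 = 22 m.
N² = (9.81/1000) × (0.681/22) = 3.0366 × 10⁻⁴ s⁻².
N = √(3.0366 × 10⁻⁴) = 0.017426 rad s⁻¹, so T = 2π/N = 360.56 s = 6.0093 min ≈ 6.01 min.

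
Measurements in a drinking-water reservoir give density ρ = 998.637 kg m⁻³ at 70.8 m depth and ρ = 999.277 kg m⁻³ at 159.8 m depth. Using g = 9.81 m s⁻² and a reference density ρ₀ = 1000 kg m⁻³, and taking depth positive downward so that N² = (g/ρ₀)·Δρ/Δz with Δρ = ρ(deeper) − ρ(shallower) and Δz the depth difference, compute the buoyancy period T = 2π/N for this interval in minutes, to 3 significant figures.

12.5 min

Δρ = 999.277 − 998.637 = 0.640 kg m⁻³ over Δz = 159.8 − 70.8 = 89 m.
N² = (9.81/1000) × (0.640/89) = 7.0544 × 10⁻⁵ s⁻².
N = √(7.0544 × 10⁻⁵) = 8.3990 × 10⁻³ rad s⁻¹, so T = 2π/N = 748.09 s = 12.468 min ≈ 12.5 min.
Since Δρ > 0 the layer is stably stratified.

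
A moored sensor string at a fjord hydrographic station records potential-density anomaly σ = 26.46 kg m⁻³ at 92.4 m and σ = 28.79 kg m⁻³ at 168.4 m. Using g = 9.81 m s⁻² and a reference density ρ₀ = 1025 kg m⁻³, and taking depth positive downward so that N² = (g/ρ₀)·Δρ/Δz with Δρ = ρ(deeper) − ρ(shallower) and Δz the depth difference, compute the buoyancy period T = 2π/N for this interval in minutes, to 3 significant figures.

Δρ = 1028.79 − 1026.46 = 2.33 kg m⁻³ over Δz = 168.4 − 92.4 = 76 m.
N² = (9.81/1025) × (2.33/76) = 2.9342 × 10⁻⁴ s⁻².
N = √(2.9342 × 10⁻⁴) = 0.017130 rad s⁻¹, so T = 2π/N = 366.79 s = 6.1132 min ≈ 6.11 min.

6.11 min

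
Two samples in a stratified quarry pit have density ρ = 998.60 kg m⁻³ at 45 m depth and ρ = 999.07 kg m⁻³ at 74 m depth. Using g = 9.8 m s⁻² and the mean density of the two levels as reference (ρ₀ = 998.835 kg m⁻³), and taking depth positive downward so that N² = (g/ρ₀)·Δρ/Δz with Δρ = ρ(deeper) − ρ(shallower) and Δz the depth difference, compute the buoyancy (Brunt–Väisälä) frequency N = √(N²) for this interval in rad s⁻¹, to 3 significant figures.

Δρ = 999.07 − 998.60 = 0.47 kg m⁻³ over Δz = 74 − 45 = 29 m.
N² = (9.8/998.835) × (0.47/29) = 1.5901 × 10⁻⁴ s⁻².
N = √(1.5901 × 10⁻⁴) = 0.012610 rad s⁻¹ ≈ 0.0126 rad s⁻¹.

0.0126 rad s⁻¹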